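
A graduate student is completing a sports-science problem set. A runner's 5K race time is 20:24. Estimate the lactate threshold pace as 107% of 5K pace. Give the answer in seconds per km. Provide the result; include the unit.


Total race time = 20*60 + 24 = 1224 seconds
5K pace = 1224 / 5 = 244.8 sec/km
LT pace = 244.8 * 1.07 = 261.94 sec/km

261.94 s/km


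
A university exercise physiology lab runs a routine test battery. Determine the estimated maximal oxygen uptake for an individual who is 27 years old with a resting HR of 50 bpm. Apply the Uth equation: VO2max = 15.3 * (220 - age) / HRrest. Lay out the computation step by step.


HRmax = 220 - 27 = 193
VO2max = 15.3 * (193 / 50)
= 15.3 * 3.86
= 59.06 mL/kg/min

59.06 mL/kg/min


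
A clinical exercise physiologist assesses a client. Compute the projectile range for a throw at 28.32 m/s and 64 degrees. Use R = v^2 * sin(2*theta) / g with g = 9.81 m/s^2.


Two times the angle = 128 degrees
sin(128) = 0.788011
R = 802.0224 * 0.788011 / 9.81 = 64.424 m

64.424 m


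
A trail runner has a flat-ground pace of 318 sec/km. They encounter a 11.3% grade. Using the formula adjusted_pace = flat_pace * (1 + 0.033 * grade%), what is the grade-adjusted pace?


Grade factor = 1 + 0.033 * 11.3 = 1.3729
Adjusted = 318 * 1.3729 = 436.58 sec/km

436.58 s/km


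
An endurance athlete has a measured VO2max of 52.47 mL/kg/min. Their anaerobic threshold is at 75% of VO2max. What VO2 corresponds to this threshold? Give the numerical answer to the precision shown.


Anaerobic threshold VO2 = VO2max * 75%
= 52.47 * 0.75
= 39.35 mL/kg/min

39.35 mL/kg/min


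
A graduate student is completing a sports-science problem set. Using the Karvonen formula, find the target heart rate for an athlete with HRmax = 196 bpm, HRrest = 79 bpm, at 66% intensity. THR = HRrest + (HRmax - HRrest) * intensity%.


HRR = 196 - 79 = 117
THR = 79 + 117 * 0.66
= 79 + 77.22
= 156.22 bpm

156.22 bpm


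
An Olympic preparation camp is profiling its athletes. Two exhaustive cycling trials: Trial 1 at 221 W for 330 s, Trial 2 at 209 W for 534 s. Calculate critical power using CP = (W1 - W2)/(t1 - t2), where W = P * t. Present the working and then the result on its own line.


W1 = 221 * 330 = 72930 J
W2 = 209 * 534 = 111606 J
CP = (72930 - 111606) / (330 - 534)
= -38676 / -204
= 189.59 W

189.59 W


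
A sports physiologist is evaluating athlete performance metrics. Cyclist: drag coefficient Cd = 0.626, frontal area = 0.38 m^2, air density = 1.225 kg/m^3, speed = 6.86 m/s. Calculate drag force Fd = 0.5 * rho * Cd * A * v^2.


v^2 = 6.86^2 = 47.0596
Fd = 0.5 * 1.225 * 0.626 * 0.38 * 47.0596
= 6.857 N

6.857 N


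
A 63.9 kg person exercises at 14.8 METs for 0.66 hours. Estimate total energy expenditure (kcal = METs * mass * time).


Energy = METs * mass(kg) * time(h)
= 14.8 * 63.9 * 0.66
= 624.18 kcal

624.18 kcal


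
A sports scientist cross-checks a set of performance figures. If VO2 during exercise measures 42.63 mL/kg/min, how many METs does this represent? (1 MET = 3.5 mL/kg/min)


METs = VO2 / 3.5 = 42.63 / 3.5 = 12.18

12.18 METs


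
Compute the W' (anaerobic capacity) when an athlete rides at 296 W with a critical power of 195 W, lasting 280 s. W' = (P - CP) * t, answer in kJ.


Above-CP power = 101 W
Duration = 280 s
W' = 101 * 280 = 28280 J
Convert: 28280 / 1000 = 28.28 kJ

28.28 kJ


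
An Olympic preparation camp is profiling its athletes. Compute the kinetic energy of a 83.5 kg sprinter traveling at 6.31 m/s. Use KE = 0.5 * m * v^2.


Velocity squared = 39.8161
KE = 0.5 * 83.5 * 39.8161 = 1662.32 J

1662.32 J


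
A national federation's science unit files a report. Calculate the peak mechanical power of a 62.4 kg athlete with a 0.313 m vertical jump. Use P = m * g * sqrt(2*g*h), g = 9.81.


First, sqrt(2gh) = sqrt(2 * 9.81 * 0.313)
= sqrt(6.14106) = 2.478116 m/s
Power = 62.4 * 9.81 * 2.478116 = 1516.96 W

1516.96 W


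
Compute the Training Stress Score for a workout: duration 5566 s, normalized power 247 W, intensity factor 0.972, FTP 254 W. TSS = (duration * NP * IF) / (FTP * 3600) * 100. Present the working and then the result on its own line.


Product = 5566 * 247 * 0.972 = 1336307.544
Base = 254 * 3600 = 914400
TSS = 1336307.544 / 914400 * 100 = 146.14

146.14 TSS


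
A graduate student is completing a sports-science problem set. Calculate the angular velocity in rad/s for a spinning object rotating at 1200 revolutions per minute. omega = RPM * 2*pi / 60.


omega = RPM * 2*pi / 60
= 1200 * 6.28318531 / 60
= 125.664 rad/s

125.664 rad/s


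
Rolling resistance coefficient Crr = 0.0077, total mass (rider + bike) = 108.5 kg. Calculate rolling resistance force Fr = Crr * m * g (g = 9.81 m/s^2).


Fr = Crr * m * g
= 0.0077 * 108.5 * 9.81
= 8.196 N

8.196 N


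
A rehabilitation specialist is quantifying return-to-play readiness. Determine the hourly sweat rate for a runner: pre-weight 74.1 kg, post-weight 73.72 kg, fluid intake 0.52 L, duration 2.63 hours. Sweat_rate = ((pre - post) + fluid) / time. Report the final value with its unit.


Mass lost = 74.1 - 73.72 = 0.38 kg
Add fluid consumed: 0.38 + 0.52 = 0.9 L total sweat
Sweat rate = 0.9 / 2.63 = 0.342 L/h

0.342 L/h


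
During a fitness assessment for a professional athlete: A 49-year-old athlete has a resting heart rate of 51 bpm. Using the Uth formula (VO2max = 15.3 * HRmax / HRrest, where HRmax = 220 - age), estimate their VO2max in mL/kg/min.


HRmax = 220 - 49 = 171 bpm
Ratio = HRmax / HRrest = 171 / 51 = 3.3529
VO2max = 15.3 * 3.3529 = 51.3 mL/kg/min

51.3 mL/kg/min


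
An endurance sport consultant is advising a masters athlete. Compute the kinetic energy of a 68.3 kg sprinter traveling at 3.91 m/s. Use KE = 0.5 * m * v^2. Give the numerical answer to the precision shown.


Velocity squared = 15.2881
KE = 0.5 * 68.3 * 15.2881 = 522.09 J

522.09 J


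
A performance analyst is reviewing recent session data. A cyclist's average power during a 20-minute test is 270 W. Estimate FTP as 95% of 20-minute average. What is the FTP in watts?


FTP = 20-min power * 0.95
= 270 * 0.95
= 256.5 W

256.5 W


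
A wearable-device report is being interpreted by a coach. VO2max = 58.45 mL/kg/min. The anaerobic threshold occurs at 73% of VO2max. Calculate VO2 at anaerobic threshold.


AT fraction = 73 / 100 = 0.73
AT VO2 = 58.45 * 0.73
= 42.67 mL/kg/min

42.67 mL/kg/min


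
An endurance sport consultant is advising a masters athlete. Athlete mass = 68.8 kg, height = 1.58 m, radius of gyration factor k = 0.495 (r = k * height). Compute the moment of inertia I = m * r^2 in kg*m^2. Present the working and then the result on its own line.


r = k * height = 0.495 * 1.58 = 0.7821 m
r^2 = 0.7821^2 = 0.61168
I = 68.8 * 0.61168 = 42.084 kg*m^2

42.084 kg*m^2


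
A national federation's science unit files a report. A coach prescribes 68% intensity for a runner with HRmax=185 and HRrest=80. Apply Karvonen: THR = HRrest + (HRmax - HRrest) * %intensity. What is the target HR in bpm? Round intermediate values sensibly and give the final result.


Heart rate reserve = 185 - 80 = 105
Intensity fraction = 68 / 100 = 0.68
THR = 80 + 105 * 0.68 = 151.4 bpm

151.4 bpm


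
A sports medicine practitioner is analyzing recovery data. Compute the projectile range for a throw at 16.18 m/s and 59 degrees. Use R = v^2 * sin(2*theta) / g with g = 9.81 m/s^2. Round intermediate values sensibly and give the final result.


Two times the angle = 118 degrees
sin(118) = 0.882948
R = 261.7924 * 0.882948 / 9.81 = 23.563 m

23.563 m


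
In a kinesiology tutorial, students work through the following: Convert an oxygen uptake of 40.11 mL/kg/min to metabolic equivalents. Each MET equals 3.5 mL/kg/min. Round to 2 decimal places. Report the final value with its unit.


One MET = 3.5 mL/kg/min
Number of METs = 40.11 / 3.5
= 11.46 METs

11.46 METs


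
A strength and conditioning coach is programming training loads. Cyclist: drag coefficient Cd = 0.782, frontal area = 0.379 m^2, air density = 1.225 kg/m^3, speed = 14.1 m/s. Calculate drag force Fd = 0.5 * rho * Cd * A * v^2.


v^2 = 14.1^2 = 198.81
Fd = 0.5 * 1.225 * 0.782 * 0.379 * 198.81
= 36.09 N

36.09 N


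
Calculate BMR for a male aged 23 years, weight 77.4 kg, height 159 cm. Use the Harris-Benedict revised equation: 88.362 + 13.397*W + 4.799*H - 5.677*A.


Substituting values:
W term = 13.397 * 77.4 = 1036.9278
H term = 4.799 * 159 = 763.041
A term = 5.677 * 23 = 130.571
BMR = 1757.76 kcal/day

1757.76 kcal/day


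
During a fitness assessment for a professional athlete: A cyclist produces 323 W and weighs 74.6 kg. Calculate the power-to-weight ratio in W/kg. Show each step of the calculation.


P/W = power / mass
= 323 / 74.6
= 4.33 W/kg

4.33 W/kg


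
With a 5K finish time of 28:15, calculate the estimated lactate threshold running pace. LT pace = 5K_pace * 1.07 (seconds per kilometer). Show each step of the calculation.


Race duration = 1695 s for 5 km
Average pace = 1695 / 5 = 339.0 s/km
LT pace = 339.0 * 1.07
= 362.73 s/km

362.73 s/km


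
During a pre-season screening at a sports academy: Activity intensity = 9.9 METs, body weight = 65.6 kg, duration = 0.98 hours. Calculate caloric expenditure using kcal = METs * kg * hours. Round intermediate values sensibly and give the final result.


kcal = 9.9 * 65.6 * 0.98
= 649.44 * 0.98
= 636.45 kcal

636.45 kcal


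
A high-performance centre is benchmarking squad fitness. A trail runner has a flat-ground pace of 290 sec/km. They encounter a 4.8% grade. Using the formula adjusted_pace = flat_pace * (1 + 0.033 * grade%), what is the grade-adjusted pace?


Grade factor = 1 + 0.033 * 4.8 = 1.1584
Adjusted = 290 * 1.1584 = 335.94 sec/km

335.94 s/km


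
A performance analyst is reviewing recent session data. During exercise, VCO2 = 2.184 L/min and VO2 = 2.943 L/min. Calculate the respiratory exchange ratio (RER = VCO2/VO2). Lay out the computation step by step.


RER = VCO2 / VO2
= 2.184 / 2.943
= 0.7421

0.7421


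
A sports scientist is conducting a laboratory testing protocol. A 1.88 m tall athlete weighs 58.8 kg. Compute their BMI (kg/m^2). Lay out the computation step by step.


height^2 = 3.5344 m^2
BMI = 58.8 / 3.5344 = 16.64 kg/m^2

16.64 kg/m^2


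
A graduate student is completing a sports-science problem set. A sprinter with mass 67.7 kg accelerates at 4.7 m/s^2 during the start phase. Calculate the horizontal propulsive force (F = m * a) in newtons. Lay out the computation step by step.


F = m * a
= 67.7 * 4.7
= 318.19 N

318.19 N


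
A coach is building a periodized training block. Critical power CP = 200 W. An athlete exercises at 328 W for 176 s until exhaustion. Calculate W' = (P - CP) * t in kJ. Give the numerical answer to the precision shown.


P - CP = 328 - 200 = 128 W
W' = 128 * 176 = 22528 J
= 22528 / 1000 = 22.528 kJ

22.528 kJ


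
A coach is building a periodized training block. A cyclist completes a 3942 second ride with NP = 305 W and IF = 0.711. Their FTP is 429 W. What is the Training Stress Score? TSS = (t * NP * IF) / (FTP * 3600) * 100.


t * NP * IF = 3942 * 305 * 0.711 = 854842.41
FTP * 3600 = 1544400
TSS = (854842.41 / 1544400) * 100 = 55.35

55.35 TSS


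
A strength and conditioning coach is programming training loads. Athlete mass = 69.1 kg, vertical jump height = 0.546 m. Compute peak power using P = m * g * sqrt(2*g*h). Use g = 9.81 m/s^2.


sqrt(2 * 9.81 * 0.546) = sqrt(10.71252) = 3.272999 m/s
P = 69.1 * 9.81 * 3.272999
= 2218.67 W

2218.67 W


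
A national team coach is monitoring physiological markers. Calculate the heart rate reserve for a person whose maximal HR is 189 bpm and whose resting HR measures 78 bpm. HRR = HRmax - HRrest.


HRmax = 189 bpm
HRrest = 78 bpm
HRR = 189 - 78 = 111 bpm

111 bpm


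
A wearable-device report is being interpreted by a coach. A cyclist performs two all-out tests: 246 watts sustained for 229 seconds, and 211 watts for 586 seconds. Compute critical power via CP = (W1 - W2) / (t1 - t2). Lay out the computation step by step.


W1 = P1 * t1 = 246 * 229 = 56334 J
W2 = P2 * t2 = 211 * 586 = 123646 J
CP = (56334 - 123646) / (229 - 586)
= 188.55 W

188.55 W


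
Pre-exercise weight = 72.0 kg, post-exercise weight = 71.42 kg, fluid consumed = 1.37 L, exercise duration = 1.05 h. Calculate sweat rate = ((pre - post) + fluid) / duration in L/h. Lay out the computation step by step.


Weight loss = 72.0 - 71.42 = 0.58 kg (approx L)
Total sweat = 0.58 + 1.37 = 1.95 L
Sweat rate = 1.95 / 1.05 = 1.857 L/h

1.857 L/h


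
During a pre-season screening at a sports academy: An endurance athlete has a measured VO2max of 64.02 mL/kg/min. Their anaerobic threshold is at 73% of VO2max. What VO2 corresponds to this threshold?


Anaerobic threshold VO2 = VO2max * 73%
= 64.02 * 0.73
= 46.73 mL/kg/min

46.73 mL/kg/min


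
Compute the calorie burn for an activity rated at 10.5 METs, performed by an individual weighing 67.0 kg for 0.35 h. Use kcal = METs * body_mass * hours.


Product of METs and mass = 10.5 * 67.0 = 703.5
Total kcal = 703.5 * 0.35 = 246.23 kcal

246.23 kcal


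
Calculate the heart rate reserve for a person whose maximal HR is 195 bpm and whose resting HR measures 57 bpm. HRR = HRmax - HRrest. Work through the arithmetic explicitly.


HRmax = 195 bpm
HRrest = 57 bpm
HRR = 195 - 57 = 138 bpm

138 bpm


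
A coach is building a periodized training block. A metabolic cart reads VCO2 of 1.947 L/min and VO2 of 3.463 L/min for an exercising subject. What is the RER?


RER = VCO2 / VO2 = 1.947 / 3.463 = 0.5622

0.5622


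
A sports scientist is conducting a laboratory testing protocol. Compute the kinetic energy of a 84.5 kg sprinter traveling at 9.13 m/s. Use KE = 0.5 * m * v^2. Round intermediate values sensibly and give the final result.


Velocity squared = 83.3569
KE = 0.5 * 84.5 * 83.3569 = 3521.83 J

3521.83 J


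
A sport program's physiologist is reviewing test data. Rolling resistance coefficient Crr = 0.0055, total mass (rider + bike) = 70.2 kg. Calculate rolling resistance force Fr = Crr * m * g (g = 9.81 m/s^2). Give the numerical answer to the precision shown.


Fr = Crr * m * g
= 0.0055 * 70.2 * 9.81
= 3.788 N

3.788 N


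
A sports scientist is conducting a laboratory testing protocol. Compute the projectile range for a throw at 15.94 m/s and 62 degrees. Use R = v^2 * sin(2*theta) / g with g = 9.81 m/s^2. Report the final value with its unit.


Two times the angle = 124 degrees
sin(124) = 0.829038
R = 254.0836 * 0.829038 / 9.81 = 21.472 m

21.472 m


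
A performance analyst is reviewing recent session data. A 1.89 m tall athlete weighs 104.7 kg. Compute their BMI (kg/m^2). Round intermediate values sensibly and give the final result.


height^2 = 3.5721 m^2
BMI = 104.7 / 3.5721 = 29.31 kg/m^2

29.31 kg/m^2


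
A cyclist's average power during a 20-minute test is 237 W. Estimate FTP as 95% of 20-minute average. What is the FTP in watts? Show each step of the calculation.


FTP = 20-min power * 0.95
= 237 * 0.95
= 225.15 W

225.15 W


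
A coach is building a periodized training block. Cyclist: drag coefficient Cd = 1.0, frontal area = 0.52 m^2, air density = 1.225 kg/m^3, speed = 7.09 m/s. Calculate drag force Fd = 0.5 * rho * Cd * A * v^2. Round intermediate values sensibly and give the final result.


v^2 = 7.09^2 = 50.2681
Fd = 0.5 * 1.225 * 1.0 * 0.52 * 50.2681
= 16.01 N

16.01 N


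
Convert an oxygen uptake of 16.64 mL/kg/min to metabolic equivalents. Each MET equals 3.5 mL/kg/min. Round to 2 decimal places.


One MET = 3.5 mL/kg/min
Number of METs = 16.64 / 3.5
= 4.75 METs

4.75 METs


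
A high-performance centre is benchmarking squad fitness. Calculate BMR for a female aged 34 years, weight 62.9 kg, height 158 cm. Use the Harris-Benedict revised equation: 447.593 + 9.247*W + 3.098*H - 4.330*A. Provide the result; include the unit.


Substituting values:
W term = 9.247 * 62.9 = 581.6363
H term = 3.098 * 158 = 489.484
A term = 4.330 * 34 = 147.22
BMR = 1371.49 kcal/day

1371.49 kcal/day


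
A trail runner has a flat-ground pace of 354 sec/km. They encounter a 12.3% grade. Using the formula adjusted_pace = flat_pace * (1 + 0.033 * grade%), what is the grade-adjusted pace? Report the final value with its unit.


Grade factor = 1 + 0.033 * 12.3 = 1.4059
Adjusted = 354 * 1.4059 = 497.69 sec/km

497.69 s/km


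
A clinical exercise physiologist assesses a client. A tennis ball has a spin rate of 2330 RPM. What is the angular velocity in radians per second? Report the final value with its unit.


Convert RPM to rad/s: multiply by 2*pi and divide by 60
omega = 2330 * 2 * pi / 60
= 243.997 rad/s

243.997 rad/s


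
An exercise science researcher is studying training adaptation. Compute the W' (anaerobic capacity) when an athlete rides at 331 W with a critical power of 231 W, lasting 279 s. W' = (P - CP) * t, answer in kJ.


Above-CP power = 100 W
Duration = 279 s
W' = 100 * 279 = 27900 J
Convert: 27900 / 1000 = 27.9 kJ

27.9 kJ


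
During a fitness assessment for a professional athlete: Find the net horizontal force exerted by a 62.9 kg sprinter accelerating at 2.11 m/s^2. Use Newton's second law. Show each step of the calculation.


Newton's second law: F = m * a
F = 62.9 * 2.11 = 132.72 N

132.72 N


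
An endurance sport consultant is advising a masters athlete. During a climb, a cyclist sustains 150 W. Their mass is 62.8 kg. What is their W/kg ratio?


Power-to-weight = 150 W / 62.8 kg
= 2.389 W/kg

2.389 W/kg


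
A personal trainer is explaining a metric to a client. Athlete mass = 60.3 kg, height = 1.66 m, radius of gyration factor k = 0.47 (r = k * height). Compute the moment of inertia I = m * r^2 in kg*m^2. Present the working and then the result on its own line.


r = k * height = 0.47 * 1.66 = 0.7802 m
r^2 = 0.7802^2 = 0.608712
I = 60.3 * 0.608712 = 36.705 kg*m^2

36.705 kg*m^2


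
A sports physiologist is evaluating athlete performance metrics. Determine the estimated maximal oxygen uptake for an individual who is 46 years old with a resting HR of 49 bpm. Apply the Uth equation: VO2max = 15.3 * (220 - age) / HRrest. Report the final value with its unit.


HRmax = 220 - 46 = 174
VO2max = 15.3 * (174 / 49)
= 15.3 * 3.551
= 54.33 mL/kg/min

54.33 mL/kg/min


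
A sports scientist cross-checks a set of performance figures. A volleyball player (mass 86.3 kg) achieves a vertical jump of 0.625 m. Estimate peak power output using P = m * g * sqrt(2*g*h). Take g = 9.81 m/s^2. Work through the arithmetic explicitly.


2 * g * h = 2 * 9.81 * 0.625 = 12.2625
sqrt(12.2625) = 3.501785 m/s
P = 86.3 * 9.81 * 3.501785 = 2964.62 W

2964.62 W


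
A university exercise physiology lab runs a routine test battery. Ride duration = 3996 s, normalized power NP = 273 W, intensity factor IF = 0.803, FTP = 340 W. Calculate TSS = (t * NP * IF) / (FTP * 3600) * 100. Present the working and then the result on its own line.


Numerator = 3996 * 273 * 0.803 = 875999.124
Denominator = 340 * 3600 = 1224000
TSS = 875999.124 / 1224000 * 100
= 71.57

71.57 TSS


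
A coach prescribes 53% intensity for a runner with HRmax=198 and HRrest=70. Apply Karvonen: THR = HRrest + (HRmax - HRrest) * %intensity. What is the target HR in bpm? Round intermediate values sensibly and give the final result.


Heart rate reserve = 198 - 70 = 128
Intensity fraction = 53 / 100 = 0.53
THR = 70 + 128 * 0.53 = 137.84 bpm

137.84 bpm


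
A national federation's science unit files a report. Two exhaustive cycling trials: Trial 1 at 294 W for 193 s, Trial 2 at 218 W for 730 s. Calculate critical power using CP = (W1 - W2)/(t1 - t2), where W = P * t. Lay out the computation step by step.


W1 = 294 * 193 = 56742 J
W2 = 218 * 730 = 159140 J
CP = (56742 - 159140) / (193 - 730)
= -102398 / -537
= 190.69 W

190.69 W


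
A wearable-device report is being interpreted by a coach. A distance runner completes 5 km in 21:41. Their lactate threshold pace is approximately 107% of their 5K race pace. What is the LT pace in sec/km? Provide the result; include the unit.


Convert to seconds: 21 min 41 s = 1301 s
Pace per km = 1301 / 5 = 260.2 s/km
LT pace = 260.2 * 1.07 = 278.41 s/km

278.41 s/km


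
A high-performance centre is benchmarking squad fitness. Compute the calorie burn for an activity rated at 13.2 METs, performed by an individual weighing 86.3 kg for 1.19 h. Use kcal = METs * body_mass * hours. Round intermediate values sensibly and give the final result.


Product of METs and mass = 13.2 * 86.3 = 1139.16
Total kcal = 1139.16 * 1.19 = 1355.6 kcal

1355.6 kcal


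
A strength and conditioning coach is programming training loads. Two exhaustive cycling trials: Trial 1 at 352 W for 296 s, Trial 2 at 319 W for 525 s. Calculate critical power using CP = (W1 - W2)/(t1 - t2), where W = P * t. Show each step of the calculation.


W1 = 352 * 296 = 104192 J
W2 = 319 * 525 = 167475 J
CP = (104192 - 167475) / (296 - 525)
= -63283 / -229
= 276.34 W

276.34 W


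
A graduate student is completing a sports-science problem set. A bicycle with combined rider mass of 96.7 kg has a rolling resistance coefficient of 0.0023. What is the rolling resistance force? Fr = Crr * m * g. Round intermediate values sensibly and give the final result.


Fr = 0.0023 * 96.7 * 9.81
= 0.22241 * 9.81
= 2.182 N

2.182 N


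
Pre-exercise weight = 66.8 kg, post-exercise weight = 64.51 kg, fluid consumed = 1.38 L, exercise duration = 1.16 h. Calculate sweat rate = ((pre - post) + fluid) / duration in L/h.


Weight loss = 66.8 - 64.51 = 2.29 kg (approx L)
Total sweat = 2.29 + 1.38 = 3.67 L
Sweat rate = 3.67 / 1.16 = 3.164 L/h

3.164 L/h


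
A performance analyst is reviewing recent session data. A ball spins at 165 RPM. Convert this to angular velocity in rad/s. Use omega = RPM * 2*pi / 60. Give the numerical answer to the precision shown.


omega = 165 * 2 * pi / 60
= 165 * 6.28318531 / 60
= 1036.726 / 60
= 17.279 rad/s

17.279 rad/s


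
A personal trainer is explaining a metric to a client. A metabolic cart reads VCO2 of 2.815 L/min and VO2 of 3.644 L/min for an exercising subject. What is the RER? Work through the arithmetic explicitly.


RER = VCO2 / VO2 = 2.815 / 3.644 = 0.7725

0.7725


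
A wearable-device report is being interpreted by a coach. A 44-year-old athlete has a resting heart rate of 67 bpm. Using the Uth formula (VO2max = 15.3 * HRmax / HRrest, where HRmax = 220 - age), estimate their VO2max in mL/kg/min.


HRmax = 220 - 44 = 176 bpm
Ratio = HRmax / HRrest = 176 / 67 = 2.6269
VO2max = 15.3 * 2.6269 = 40.19 mL/kg/min

40.19 mL/kg/min


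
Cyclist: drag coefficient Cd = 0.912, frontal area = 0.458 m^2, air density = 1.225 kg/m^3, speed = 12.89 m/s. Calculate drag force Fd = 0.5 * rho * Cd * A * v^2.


v^2 = 12.89^2 = 166.1521
Fd = 0.5 * 1.225 * 0.912 * 0.458 * 166.1521
= 42.508 N

42.508 N


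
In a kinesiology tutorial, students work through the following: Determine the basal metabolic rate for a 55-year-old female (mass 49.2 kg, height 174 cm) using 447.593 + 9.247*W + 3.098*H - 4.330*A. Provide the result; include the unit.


BMR = 447.593 + 9.247*49.2 + 3.098*174 - 4.330*55
= 1203.45 kcal/day

1203.45 kcal/day


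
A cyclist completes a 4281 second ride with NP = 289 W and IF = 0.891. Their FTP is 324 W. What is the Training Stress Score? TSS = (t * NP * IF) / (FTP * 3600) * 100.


t * NP * IF = 4281 * 289 * 0.891 = 1102353.219
FTP * 3600 = 1166400
TSS = (1102353.219 / 1166400) * 100 = 94.51

94.51 TSS


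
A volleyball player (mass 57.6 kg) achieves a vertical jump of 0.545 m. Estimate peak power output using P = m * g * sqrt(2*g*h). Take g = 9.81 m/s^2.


2 * g * h = 2 * 9.81 * 0.545 = 10.6929
sqrt(10.6929) = 3.27 m/s
P = 57.6 * 9.81 * 3.27 = 1847.73 W

1847.73 W


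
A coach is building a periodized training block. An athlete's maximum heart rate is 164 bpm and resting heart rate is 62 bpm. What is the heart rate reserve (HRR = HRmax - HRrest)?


HRR = HRmax - HRrest
= 164 - 62
= 102 bpm

102 bpm


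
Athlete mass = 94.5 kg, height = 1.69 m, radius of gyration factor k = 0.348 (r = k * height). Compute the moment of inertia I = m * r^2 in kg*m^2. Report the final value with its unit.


r = k * height = 0.348 * 1.69 = 0.58812 m
r^2 = 0.58812^2 = 0.345885
I = 94.5 * 0.345885 = 32.686 kg*m^2

32.686 kg*m^2


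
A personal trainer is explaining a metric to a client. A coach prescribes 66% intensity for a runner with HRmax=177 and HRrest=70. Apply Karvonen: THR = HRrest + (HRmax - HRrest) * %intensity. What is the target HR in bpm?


Heart rate reserve = 177 - 70 = 107
Intensity fraction = 66 / 100 = 0.66
THR = 70 + 107 * 0.66 = 140.62 bpm

140.62 bpm


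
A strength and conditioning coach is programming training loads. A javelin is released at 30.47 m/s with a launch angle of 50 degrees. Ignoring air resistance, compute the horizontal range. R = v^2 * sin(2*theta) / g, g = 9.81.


Launch speed squared = 928.4209
sin(2 * 50 deg) = 0.984808
Range = 928.4209 * 0.984808 / 9.81
= 93.202 m

93.202 m


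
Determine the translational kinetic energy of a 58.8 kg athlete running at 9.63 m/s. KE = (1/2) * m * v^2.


KE = 0.5 * m * v^2
= 0.5 * 58.8 * 9.63^2
= 0.5 * 58.8 * 92.7369
= 2726.46 J

2726.46 J


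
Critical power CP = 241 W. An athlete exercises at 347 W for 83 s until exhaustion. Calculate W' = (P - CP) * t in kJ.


P - CP = 347 - 241 = 106 W
W' = 106 * 83 = 8798 J
= 8798 / 1000 = 8.798 kJ

8.798 kJ


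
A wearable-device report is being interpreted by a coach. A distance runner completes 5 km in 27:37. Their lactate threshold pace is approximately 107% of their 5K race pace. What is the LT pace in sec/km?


Convert to seconds: 27 min 37 s = 1657 s
Pace per km = 1657 / 5 = 331.4 s/km
LT pace = 331.4 * 1.07 = 354.6 s/km

354.6 s/km


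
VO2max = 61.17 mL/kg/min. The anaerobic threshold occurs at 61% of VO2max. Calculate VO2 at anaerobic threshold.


AT fraction = 61 / 100 = 0.61
AT VO2 = 61.17 * 0.61
= 37.31 mL/kg/min

37.31 mL/kg/min


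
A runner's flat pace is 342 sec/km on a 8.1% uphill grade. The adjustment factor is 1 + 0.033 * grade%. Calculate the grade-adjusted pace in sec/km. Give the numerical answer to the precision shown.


Factor = 1 + 0.033 * 8.1 = 1.2673
Adjusted pace = 342 * 1.2673
= 433.42 sec/km

433.42 s/km


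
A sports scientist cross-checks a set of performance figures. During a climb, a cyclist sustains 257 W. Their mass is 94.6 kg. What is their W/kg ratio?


Power-to-weight = 257 W / 94.6 kg
= 2.717 W/kg

2.717 W/kg


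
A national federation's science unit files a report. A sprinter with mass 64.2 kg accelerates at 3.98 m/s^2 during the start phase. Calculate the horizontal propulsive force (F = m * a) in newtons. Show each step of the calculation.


F = m * a
= 64.2 * 3.98
= 255.52 N

255.52 N


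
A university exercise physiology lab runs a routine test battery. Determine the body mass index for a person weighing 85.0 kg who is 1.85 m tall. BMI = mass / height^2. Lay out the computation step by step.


BMI = mass / height^2
= 85.0 / 1.85^2
= 85.0 / 3.4225
= 24.84 kg/m^2

24.84 kg/m^2


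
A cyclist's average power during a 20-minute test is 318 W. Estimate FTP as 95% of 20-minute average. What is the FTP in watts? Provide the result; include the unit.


FTP = 20-min power * 0.95
= 318 * 0.95
= 302.1 W

302.1 W


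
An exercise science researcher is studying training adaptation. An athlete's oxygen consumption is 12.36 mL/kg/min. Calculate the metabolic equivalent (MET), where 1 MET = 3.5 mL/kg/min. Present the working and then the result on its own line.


MET = VO2 / 3.5
= 12.36 / 3.5
= 3.53 METs

3.53 METs


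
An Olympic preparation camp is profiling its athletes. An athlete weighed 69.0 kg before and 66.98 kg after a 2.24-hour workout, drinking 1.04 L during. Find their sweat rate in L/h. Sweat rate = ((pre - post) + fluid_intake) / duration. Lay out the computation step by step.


Body mass change = 2.02 kg
Total sweat loss = 2.02 + 1.04 = 3.06 L
Rate = 3.06 / 2.24 = 1.366 L/h

1.366 L/h


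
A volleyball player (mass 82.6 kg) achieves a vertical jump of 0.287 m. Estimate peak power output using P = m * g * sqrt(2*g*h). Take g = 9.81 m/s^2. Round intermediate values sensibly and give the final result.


2 * g * h = 2 * 9.81 * 0.287 = 5.63094
sqrt(5.63094) = 2.37296 m/s
P = 82.6 * 9.81 * 2.37296 = 1922.82 W

1922.82 W


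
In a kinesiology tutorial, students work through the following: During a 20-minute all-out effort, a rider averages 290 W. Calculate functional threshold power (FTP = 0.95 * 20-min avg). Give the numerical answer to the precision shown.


FTP = 0.95 * 290
= 275.5 W

275.5 W


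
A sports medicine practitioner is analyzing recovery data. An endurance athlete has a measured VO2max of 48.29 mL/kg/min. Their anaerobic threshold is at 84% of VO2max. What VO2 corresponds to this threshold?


Anaerobic threshold VO2 = VO2max * 84%
= 48.29 * 0.84
= 40.56 mL/kg/min

40.56 mL/kg/min


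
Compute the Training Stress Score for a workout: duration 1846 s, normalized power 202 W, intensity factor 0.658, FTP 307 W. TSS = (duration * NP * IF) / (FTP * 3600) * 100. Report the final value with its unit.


Product = 1846 * 202 * 0.658 = 245362.936
Base = 307 * 3600 = 1105200
TSS = 245362.936 / 1105200 * 100 = 22.2

22.2 TSS


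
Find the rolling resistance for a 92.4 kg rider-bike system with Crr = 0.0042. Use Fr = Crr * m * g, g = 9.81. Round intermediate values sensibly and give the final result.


m * g = 92.4 * 9.81 = 906.444 N
Fr = 0.0042 * 906.444 = 3.807 N

3.807 N


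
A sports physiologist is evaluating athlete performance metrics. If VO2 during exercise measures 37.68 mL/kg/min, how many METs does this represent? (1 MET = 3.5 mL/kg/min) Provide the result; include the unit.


METs = VO2 / 3.5 = 37.68 / 3.5 = 10.77

10.77 METs


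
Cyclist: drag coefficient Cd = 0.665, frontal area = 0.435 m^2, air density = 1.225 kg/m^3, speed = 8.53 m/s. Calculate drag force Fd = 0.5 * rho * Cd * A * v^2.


v^2 = 8.53^2 = 72.7609
Fd = 0.5 * 1.225 * 0.665 * 0.435 * 72.7609
= 12.892 N

12.892 N


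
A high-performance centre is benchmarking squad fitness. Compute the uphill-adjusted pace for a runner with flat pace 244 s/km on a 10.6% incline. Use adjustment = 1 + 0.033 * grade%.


Adjustment factor = 1 + 0.033 * 10.6 = 1.3498
Grade-adjusted pace = 244 * 1.3498 = 329.35 s/km

329.35 s/km


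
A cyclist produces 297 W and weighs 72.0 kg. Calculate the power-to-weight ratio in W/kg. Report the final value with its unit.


P/W = power / mass
= 297 / 72.0
= 4.125 W/kg

4.125 W/kg


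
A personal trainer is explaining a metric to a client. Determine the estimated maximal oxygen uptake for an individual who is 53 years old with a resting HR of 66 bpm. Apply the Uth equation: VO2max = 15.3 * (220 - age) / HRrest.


HRmax = 220 - 53 = 167
VO2max = 15.3 * (167 / 66)
= 15.3 * 2.5303
= 38.71 mL/kg/min

38.71 mL/kg/min


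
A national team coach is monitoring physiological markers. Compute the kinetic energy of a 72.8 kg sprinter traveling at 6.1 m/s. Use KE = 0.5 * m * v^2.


Velocity squared = 37.21
KE = 0.5 * 72.8 * 37.21 = 1354.44 J

1354.44 J


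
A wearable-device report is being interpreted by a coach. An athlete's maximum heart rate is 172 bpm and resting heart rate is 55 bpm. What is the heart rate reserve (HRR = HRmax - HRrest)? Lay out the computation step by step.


HRR = HRmax - HRrest
= 172 - 55
= 117 bpm

117 bpm


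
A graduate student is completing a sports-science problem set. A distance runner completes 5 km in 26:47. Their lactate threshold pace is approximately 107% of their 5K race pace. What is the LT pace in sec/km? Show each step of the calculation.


Convert to seconds: 26 min 47 s = 1607 s
Pace per km = 1607 / 5 = 321.4 s/km
LT pace = 321.4 * 1.07 = 343.9 s/km

343.9 s/km


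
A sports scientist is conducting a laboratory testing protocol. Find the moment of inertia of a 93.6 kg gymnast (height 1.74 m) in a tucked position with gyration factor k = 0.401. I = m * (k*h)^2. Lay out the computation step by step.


Radius of gyration = 0.401 * 1.74 = 0.69774 m
I = 93.6 * 0.69774^2
= 93.6 * 0.486841
= 45.568 kg*m^2

45.568 kg*m^2


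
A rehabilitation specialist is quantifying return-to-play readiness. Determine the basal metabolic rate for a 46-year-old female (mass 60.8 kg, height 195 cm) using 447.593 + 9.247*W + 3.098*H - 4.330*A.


BMR = 447.593 + 9.247*60.8 + 3.098*195 - 4.330*46
= 1414.74 kcal/day

1414.74 kcal/day


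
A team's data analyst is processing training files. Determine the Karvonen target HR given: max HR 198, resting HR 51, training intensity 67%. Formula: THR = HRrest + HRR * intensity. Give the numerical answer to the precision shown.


HRR = HRmax - HRrest = 198 - 51 = 147
THR = 51 + 147 * 0.67
= 149.49 bpm

149.49 bpm


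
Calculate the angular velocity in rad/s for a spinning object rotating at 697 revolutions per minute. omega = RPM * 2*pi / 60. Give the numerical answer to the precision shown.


omega = RPM * 2*pi / 60
= 697 * 6.28318531 / 60
= 72.99 rad/s

72.99 rad/s


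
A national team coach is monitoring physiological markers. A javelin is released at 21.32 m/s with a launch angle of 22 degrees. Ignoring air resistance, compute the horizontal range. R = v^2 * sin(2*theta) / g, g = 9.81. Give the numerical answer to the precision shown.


Launch speed squared = 454.5424
sin(2 * 22 deg) = 0.694658
Range = 454.5424 * 0.694658 / 9.81
= 32.187 m

32.187 m


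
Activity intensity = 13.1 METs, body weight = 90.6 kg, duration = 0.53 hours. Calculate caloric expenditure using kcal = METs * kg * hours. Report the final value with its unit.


kcal = 13.1 * 90.6 * 0.53
= 1186.86 * 0.53
= 629.04 kcal

629.04 kcal


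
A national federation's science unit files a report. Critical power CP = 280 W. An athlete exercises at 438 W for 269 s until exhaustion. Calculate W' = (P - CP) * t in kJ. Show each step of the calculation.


P - CP = 438 - 280 = 158 W
W' = 158 * 269 = 42502 J
= 42502 / 1000 = 42.502 kJ

42.502 kJ


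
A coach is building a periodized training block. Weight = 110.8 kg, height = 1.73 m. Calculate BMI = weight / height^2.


height^2 = 1.73^2 = 2.9929
BMI = 110.8 / 2.9929 = 37.02 kg/m^2

37.02 kg/m^2


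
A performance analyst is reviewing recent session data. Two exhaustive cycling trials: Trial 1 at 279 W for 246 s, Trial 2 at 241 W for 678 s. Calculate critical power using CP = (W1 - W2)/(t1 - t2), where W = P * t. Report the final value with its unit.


W1 = 279 * 246 = 68634 J
W2 = 241 * 678 = 163398 J
CP = (68634 - 163398) / (246 - 678)
= -94764 / -432
= 219.36 W

219.36 W


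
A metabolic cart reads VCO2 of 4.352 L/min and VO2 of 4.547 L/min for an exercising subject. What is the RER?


RER = VCO2 / VO2 = 4.352 / 4.547 = 0.9571

0.9571


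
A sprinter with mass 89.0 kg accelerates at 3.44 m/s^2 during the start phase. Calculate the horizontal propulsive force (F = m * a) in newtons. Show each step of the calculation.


F = m * a
= 89.0 * 3.44
= 306.16 N

306.16 N


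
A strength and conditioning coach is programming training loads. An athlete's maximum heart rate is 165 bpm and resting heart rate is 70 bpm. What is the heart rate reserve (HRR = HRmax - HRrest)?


HRR = HRmax - HRrest
= 165 - 70
= 95 bpm

95 bpm


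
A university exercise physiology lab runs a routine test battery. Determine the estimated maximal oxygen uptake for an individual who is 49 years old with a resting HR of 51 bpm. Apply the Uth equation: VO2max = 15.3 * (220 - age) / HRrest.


HRmax = 220 - 49 = 171
VO2max = 15.3 * (171 / 51)
= 15.3 * 3.3529
= 51.3 mL/kg/min

51.3 mL/kg/min


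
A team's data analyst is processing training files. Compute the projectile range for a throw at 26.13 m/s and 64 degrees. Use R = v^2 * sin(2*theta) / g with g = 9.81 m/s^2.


Two times the angle = 128 degrees
sin(128) = 0.788011
R = 682.7769 * 0.788011 / 9.81 = 54.846 m

54.846 m


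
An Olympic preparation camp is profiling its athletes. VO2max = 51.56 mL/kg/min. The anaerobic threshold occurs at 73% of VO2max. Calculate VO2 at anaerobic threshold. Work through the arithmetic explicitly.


AT fraction = 73 / 100 = 0.73
AT VO2 = 51.56 * 0.73
= 37.64 mL/kg/min

37.64 mL/kg/min


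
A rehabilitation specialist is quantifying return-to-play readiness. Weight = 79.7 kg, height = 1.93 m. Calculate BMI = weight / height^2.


height^2 = 1.93^2 = 3.7249
BMI = 79.7 / 3.7249 = 21.4 kg/m^2

21.4 kg/m^2


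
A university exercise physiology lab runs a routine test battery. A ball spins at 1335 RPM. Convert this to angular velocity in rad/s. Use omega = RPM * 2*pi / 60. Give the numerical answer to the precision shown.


omega = 1335 * 2 * pi / 60
= 1335 * 6.28318531 / 60
= 8388.052 / 60
= 139.801 rad/s

139.801 rad/s


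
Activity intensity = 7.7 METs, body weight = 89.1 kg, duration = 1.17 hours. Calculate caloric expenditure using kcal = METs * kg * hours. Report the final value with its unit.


kcal = 7.7 * 89.1 * 1.17
= 686.07 * 1.17
= 802.7 kcal

802.7 kcal


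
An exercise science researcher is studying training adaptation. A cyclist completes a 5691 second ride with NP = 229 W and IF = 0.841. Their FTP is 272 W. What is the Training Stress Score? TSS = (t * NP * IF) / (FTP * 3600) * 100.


t * NP * IF = 5691 * 229 * 0.841 = 1096023.999
FTP * 3600 = 979200
TSS = (1096023.999 / 979200) * 100 = 111.93

111.93 TSS


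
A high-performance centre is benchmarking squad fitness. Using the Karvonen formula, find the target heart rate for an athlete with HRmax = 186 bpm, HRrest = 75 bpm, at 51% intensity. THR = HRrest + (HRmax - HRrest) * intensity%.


HRR = 186 - 75 = 111
THR = 75 + 111 * 0.51
= 75 + 56.61
= 131.61 bpm

131.61 bpm


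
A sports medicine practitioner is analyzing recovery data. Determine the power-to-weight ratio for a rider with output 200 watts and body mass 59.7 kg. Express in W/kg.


P/W = 200 / 59.7 = 3.35 W/kg

3.35 W/kg


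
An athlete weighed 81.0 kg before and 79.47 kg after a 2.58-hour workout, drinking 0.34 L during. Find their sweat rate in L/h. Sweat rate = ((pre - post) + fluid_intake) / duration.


Body mass change = 1.53 kg
Total sweat loss = 1.53 + 0.34 = 1.87 L
Rate = 1.87 / 2.58 = 0.725 L/h

0.725 L/h


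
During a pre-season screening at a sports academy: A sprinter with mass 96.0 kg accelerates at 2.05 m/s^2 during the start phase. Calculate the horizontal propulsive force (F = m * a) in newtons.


F = m * a
= 96.0 * 2.05
= 196.8 N

196.8 N


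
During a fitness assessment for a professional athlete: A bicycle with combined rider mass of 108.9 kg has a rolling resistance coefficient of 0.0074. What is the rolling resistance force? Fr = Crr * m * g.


Fr = 0.0074 * 108.9 * 9.81
= 0.80586 * 9.81
= 7.905 N

7.905 N


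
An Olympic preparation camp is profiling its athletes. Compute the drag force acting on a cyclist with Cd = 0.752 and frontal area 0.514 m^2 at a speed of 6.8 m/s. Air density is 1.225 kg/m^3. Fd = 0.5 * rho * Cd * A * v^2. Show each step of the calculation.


Step 1: v^2 = 46.24
Step 2: Fd = 0.5 * 1.225 * 0.752 * 0.514 * 46.24
= 10.947 N

10.947 N


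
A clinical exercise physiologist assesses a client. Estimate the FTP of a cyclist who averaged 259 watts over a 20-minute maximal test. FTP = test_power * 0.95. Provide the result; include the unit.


FTP = 259 * 0.95 = 246.05 W

246.05 W


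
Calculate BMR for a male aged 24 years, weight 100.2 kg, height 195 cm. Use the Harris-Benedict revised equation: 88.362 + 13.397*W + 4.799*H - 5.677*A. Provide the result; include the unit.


Substituting values:
W term = 13.397 * 100.2 = 1342.3794
H term = 4.799 * 195 = 935.805
A term = 5.677 * 24 = 136.248
BMR = 2230.3 kcal/day

2230.3 kcal/day
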